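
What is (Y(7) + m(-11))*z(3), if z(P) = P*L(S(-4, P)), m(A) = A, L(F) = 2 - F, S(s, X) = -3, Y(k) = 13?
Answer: 30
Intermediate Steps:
z(P) = 5*P (z(P) = P*(2 - 1*(-3)) = P*(2 + 3) = P*5 = 5*P)
(Y(7) + m(-11))*z(3) = (13 - 11)*(5*3) = 2*15 = 30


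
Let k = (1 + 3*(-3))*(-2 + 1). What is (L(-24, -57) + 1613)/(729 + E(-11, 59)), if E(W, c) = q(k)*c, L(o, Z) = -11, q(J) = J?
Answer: 1602/1201 ≈ 1.3339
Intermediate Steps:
k = 8 (k = (1 - 9)*(-1) = -8*(-1) = 8)
E(W, c) = 8*c
(L(-24, -57) + 1613)/(729 + E(-11, 59)) = (-11 + 1613)/(729 + 8*59) = 1602/(729 + 472) = 1602/1201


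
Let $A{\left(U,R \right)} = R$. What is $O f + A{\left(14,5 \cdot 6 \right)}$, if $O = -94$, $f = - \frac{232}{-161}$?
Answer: $- \frac{16978}{161} \approx -105.45$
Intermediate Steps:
$f = \frac{232}{161}$ ($f = \left(-232\right) \left(- \frac{1}{161}\right) = \frac{232}{161} \approx 1.441$)
$O f + A{\left(14,5 \cdot 6 \right)} = \left(-94\right) \frac{232}{161} + 5 \cdot 6 = - \frac{21808}{161} + 30 = - \frac{16978}{161}$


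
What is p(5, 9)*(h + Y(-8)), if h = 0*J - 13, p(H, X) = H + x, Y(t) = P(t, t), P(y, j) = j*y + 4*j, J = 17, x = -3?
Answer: 38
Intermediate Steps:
P(y, j) = 4*j + j*y
Y(t) = t*(4 + t)
p(H, X) = -3 + H (p(H, X) = H - 3 = -3 + H)
h = -13 (h = 0*17 - 13 = 0 - 13 = -13)
p(5, 9)*(h + Y(-8)) = (-3 + 5)*(-13 - 8*(4 - 8)) = 2*(-13 - 8*(-4)) = 2*(-13 + 32) = 2*19 = 38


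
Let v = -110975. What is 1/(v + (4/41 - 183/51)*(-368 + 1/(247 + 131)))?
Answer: -87822/9633233917 ≈ -9.1166e-6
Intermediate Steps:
1/(v + (4/41 - 183/51)*(-368 + 1/(247 + 131))) = 1/(-110975 + (4/41 - 183/51)*(-368 + 1/(247 + 131))) = 1/(-110975 + (4*(1/41) - 183*1/51)*(-368 + 1/378)) = 1/(-110975 + (4/41 - 61/17)*(-368 + 1/378)) = 1/(-110975 - 2433/697*(-139103/378)) = 1/(-110975 + 112812533/87822) = 1/(-9633233917/87822) = -87822/9633233917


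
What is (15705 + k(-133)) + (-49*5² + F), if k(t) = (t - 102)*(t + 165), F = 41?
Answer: 7001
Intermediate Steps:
k(t) = (-102 + t)*(165 + t)
(15705 + k(-133)) + (-49*5² + F) = (15705 + (-16830 + (-133)² + 63*(-133))) + (-49*5² + 41) = (15705 + (-16830 + 17689 - 8379)) + (-49*25 + 41) = (15705 - 7520) + (-1225 + 41) = 8185 - 1184 = 7001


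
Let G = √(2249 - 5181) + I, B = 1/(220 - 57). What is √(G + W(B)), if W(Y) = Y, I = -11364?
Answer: √(-301929953 + 53138*I*√733)/163 ≈ 0.25397 + 106.6*I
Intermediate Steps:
B = 1/163 ≈ 0.0061350
G = -11364 + 2*I*√733 (G = √(2249 - 5181) - 11364 = √(-2932) - 11364 = 2*I*√733 - 11364 = -11364 + 2*I*√733 ≈ -11364.0 + 54.148*I)
√(G + W(B)) = √((-11364 + 2*I*√733) + 1/163) = √(-1852331/163 + 2*I*√733)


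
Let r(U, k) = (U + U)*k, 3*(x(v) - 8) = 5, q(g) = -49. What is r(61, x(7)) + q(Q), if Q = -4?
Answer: 3391/3 ≈ 1130.3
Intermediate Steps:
x(v) = 29/3 (x(v) = 8 + (⅓)*5 = 8 + 5/3 = 29/3)
r(U, k) = 2*U*k (r(U, k) = (2*U)*k = 2*U*k)
r(61, x(7)) + q(Q) = 2*61*(29/3) - 49 = 3538/3 - 49 = 3391/3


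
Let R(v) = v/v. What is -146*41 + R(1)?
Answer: -5985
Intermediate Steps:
R(v) = 1
-146*41 + R(1) = -146*41 + 1 = -5986 + 1 = -5985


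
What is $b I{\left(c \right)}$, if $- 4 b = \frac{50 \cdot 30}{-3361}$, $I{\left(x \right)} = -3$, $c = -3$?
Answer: $- \frac{1125}{3361} \approx -0.33472$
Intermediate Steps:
$b = \frac{375}{3361}$ ($b = - \frac{50 \cdot 30 \frac{1}{-3361}}{4} = - \frac{1500 \left(- \frac{1}{3361}\right)}{4} = \left(- \frac{1}{4}\right) \left(- \frac{1500}{3361}\right) = \frac{375}{3361} \approx 0.11157$)
$b I{\left(c \right)} = \frac{375}{3361} \left(-3\right) = - \frac{1125}{3361}$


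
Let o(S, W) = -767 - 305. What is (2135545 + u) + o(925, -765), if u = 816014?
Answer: 2950487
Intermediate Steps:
o(S, W) = -1072
(2135545 + u) + o(925, -765) = (2135545 + 816014) - 1072 = 2951559 - 1072 = 2950487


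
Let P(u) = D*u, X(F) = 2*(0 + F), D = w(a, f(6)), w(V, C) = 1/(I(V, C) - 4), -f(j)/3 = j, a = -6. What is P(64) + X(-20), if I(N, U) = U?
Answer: -472/11 ≈ -42.909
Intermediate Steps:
f(j) = -3*j
w(V, C) = 1/(-4 + C) (w(V, C) = 1/(C - 4) = 1/(-4 + C))
D = -1/22 (D = 1/(-4 - 3*6) = 1/(-4 - 18) = 1/(-22) = -1/22 ≈ -0.045455)
X(F) = 2*F
P(u) = -u/22
P(64) + X(-20) = -1/22*64 + 2*(-20) = -32/11 - 40 = -472/11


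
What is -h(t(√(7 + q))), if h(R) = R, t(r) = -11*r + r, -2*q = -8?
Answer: 10*√11 ≈ 33.166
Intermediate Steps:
q = 4 (q = -½*(-8) = 4)
t(r) = -10*r
-h(t(√(7 + q))) = -(-10)*√(7 + 4) = -(-10)*√11 = 10*√11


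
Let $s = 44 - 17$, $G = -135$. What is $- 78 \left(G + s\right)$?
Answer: $8424$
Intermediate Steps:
$s = 27$
$- 78 \left(G + s\right) = - 78 \left(-135 + 27\right) = \left(-78\right) \left(-108\right) = 8424$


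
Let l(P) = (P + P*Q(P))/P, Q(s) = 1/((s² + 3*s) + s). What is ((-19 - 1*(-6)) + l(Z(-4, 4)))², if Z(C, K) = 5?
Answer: 290521/2025 ≈ 143.47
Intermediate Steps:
Q(s) = 1/(s² + 4*s)
l(P) = (P + 1/(4 + P))/P (l(P) = (P + P*(1/(P*(4 + P))))/P = (P + 1/(4 + P))/P)
((-19 - 1*(-6)) + l(Z(-4, 4)))² = ((-19 - 1*(-6)) + (1 + 5*(4 + 5))/(5*(4 + 5)))² = ((-19 + 6) + (⅕)*(1 + 5*9)/9)² = (-13 + (⅕)*(⅑)*(1 + 45))² = (-13 + (⅕)*(⅑)*46)² = (-13 + 46/45)² = (-539/45)² = 290521/2025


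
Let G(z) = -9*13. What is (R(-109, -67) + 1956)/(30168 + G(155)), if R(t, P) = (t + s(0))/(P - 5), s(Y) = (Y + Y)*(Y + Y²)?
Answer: 140941/2163672 ≈ 0.065140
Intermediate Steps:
s(Y) = 2*Y*(Y + Y²) (s(Y) = (2*Y)*(Y + Y²) = 2*Y*(Y + Y²))
G(z) = -117
R(t, P) = t/(-5 + P) (R(t, P) = (t + 2*0²*(1 + 0))/(P - 5) = (t + 2*0*1)/(-5 + P) = (t + 0)/(-5 + P) = t/(-5 + P))
(R(-109, -67) + 1956)/(30168 + G(155)) = (-109/(-5 - 67) + 1956)/(30168 - 117) = (-109/(-72) + 1956)/30051 = (-109*(-1/72) + 1956)*(1/30051) = (109/72 + 1956)*(1/30051) = (140941/72)*(1/30051) = 140941/2163672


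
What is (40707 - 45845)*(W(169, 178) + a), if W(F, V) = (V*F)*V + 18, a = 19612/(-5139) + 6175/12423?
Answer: -585471620023706122/21280599 ≈ -2.7512e+10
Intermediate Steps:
a = -70635517/21280599 (a = 19612*(-1/5139) + 6175*(1/12423) = -19612/5139 + 6175/12423 = -70635517/21280599 ≈ -3.3192)
W(F, V) = 18 + F*V² (W(F, V) = (F*V)*V + 18 = F*V² + 18 = 18 + F*V²)
(40707 - 45845)*(W(169, 178) + a) = (40707 - 45845)*((18 + 169*178²) - 70635517/21280599) = -5138*((18 + 169*31684) - 70635517/21280599) = -5138*((18 + 5354596) - 70635517/21280599) = -5138*(5354614 - 70635517/21280599) = -5138*113949322698269/21280599 = -585471620023706122/21280599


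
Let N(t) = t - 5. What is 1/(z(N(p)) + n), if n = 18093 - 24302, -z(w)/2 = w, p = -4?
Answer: -1/6191 ≈ -0.00016152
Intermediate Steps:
N(t) = -5 + t
z(w) = -2*w
n = -6209
1/(z(N(p)) + n) = 1/(-2*(-5 - 4) - 6209) = 1/(-2*(-9) - 6209) = 1/(18 - 6209) = 1/(-6191) = -1/6191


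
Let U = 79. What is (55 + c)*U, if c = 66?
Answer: 9559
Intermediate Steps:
(55 + c)*U = (55 + 66)*79 = 121*79 = 9559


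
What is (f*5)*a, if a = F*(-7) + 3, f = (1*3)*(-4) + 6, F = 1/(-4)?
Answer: -285/2 ≈ -142.50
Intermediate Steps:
F = -1/4 ≈ -0.25000
f = -6 (f = 3*(-4) + 6 = -12 + 6 = -6)
a = 19/4 (a = -1/4*(-7) + 3 = 7/4 + 3 = 19/4 ≈ 4.7500)
(f*5)*a = -6*5*(19/4) = -30*19/4 = -285/2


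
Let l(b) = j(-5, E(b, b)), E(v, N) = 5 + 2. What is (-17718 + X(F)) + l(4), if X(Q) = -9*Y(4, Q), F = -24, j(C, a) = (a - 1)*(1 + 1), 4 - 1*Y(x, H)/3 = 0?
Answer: -17814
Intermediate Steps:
Y(x, H) = 12 (Y(x, H) = 12 - 3*0 = 12 + 0 = 12)
E(v, N) = 7
j(C, a) = -2 + 2*a (j(C, a) = (-1 + a)*2 = -2 + 2*a)
l(b) = 12 (l(b) = -2 + 2*7 = -2 + 14 = 12)
X(Q) = -108 (X(Q) = -9*12 = -108)
(-17718 + X(F)) + l(4) = (-17718 - 108) + 12 = -17826 + 12 = -17814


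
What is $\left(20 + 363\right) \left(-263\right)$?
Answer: $-100729$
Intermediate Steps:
$\left(20 + 363\right) \left(-263\right) = 383 \left(-263\right) = -100729$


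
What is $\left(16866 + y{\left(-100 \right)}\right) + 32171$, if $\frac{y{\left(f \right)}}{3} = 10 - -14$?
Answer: $49109$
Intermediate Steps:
$y{\left(f \right)} = 72$ ($y{\left(f \right)} = 3 \left(10 - -14\right) = 3 \left(10 + 14\right) = 3 \cdot 24 = 72$)
$\left(16866 + y{\left(-100 \right)}\right) + 32171 = \left(16866 + 72\right) + 32171 = 16938 + 32171 = 49109$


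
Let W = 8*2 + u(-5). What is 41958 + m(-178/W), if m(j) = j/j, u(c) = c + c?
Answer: 41959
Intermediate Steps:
u(c) = 2*c
W = 6 (W = 8*2 + 2*(-5) = 16 - 10 = 6)
m(j) = 1
41958 + m(-178/W) = 41958 + 1 = 41959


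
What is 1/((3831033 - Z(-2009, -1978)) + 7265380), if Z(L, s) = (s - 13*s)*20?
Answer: 1/10621693 ≈ 9.4147e-8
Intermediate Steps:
Z(L, s) = -240*s (Z(L, s) = -12*s*20 = -240*s)
1/((3831033 - Z(-2009, -1978)) + 7265380) = 1/((3831033 - (-240)*(-1978)) + 7265380) = 1/((3831033 - 1*474720) + 7265380) = 1/((3831033 - 474720) + 7265380) = 1/(3356313 + 7265380) = 1/10621693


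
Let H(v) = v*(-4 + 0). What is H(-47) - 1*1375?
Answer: -1187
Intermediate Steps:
H(v) = -4*v (H(v) = v*(-4) = -4*v)
H(-47) - 1*1375 = -4*(-47) - 1*1375 = 188 - 1375 = -1187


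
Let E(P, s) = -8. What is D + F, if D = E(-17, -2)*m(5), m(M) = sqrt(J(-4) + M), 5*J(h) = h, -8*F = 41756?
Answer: -10439/2 - 8*sqrt(105)/5 ≈ -5235.9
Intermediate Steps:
F = -10439/2 (F = -1/8*41756 = -10439/2 ≈ -5219.5)
J(h) = h/5
m(M) = sqrt(-4/5 + M) (m(M) = sqrt((1/5)*(-4) + M) = sqrt(-4/5 + M))
D = -8*sqrt(105)/5 (D = -8*sqrt(-20 + 25*5)/5 = -8*sqrt(-20 + 125)/5 = -8*sqrt(105)/5 ≈ -16.395)
D + F = -8*sqrt(105)/5 - 10439/2 = -10439/2 - 8*sqrt(105)/5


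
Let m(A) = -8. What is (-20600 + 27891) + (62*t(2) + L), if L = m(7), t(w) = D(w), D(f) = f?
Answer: 7407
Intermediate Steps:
t(w) = w
L = -8
(-20600 + 27891) + (62*t(2) + L) = (-20600 + 27891) + (62*2 - 8) = 7291 + (124 - 8) = 7291 + 116 = 7407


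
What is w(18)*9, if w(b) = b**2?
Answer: 2916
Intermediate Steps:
w(18)*9 = 18**2*9 = 324*9 = 2916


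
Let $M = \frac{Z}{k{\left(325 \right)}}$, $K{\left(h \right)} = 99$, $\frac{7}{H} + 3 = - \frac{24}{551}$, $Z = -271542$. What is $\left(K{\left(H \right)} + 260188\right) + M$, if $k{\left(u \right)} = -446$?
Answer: $\frac{58179772}{223} \approx 2.609 \cdot 10^{5}$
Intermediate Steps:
$H = - \frac{3857}{1677}$ ($H = \frac{7}{-3 - \frac{24}{551}} = \frac{7}{- \frac{1677}{551}} = 7 \left(- \frac{551}{1677}\right) = - \frac{3857}{1677} \approx -2.2999$)
$M = \frac{135771}{223}$ ($M = - \frac{271542}{-446} = \left(-271542\right) \left(- \frac{1}{446}\right) = \frac{135771}{223} \approx 608.84$)
$\left(K{\left(H \right)} + 260188\right) + M = \left(99 + 260188\right) + \frac{135771}{223} = 260287 + \frac{135771}{223} = \frac{58179772}{223}$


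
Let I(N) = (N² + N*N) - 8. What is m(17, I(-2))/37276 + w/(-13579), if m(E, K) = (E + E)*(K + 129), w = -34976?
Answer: 681661435/253085402 ≈ 2.6934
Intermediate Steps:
I(N) = -8 + 2*N² (I(N) = (N² + N²) - 8 = 2*N² - 8 = -8 + 2*N²)
m(E, K) = 2*E*(129 + K) (m(E, K) = (2*E)*(129 + K) = 2*E*(129 + K))
m(17, I(-2))/37276 + w/(-13579) = (2*17*(129 + (-8 + 2*(-2)²)))/37276 - 34976/(-13579) = (2*17*(129 + (-8 + 2*4)))*(1/37276) - 34976*(-1/13579) = (2*17*(129 + (-8 + 8)))*(1/37276) + 34976/13579 = (2*17*(129 + 0))*(1/37276) + 34976/13579 = (2*17*129)*(1/37276) + 34976/13579 = 4386*(1/37276) + 34976/13579 = 2193/18638 + 34976/13579 = 681661435/253085402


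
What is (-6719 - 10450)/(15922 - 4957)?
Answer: -5723/3655 ≈ -1.5658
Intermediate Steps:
(-6719 - 10450)/(15922 - 4957) = -17169/10965 = -17169*1/10965 = -5723/3655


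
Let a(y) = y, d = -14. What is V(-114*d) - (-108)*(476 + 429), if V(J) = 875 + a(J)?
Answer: 100211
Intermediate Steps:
V(J) = 875 + J
V(-114*d) - (-108)*(476 + 429) = (875 - 114*(-14)) - (-108)*(476 + 429) = (875 + 1596) - (-108)*905 = 2471 - 1*(-97740) = 2471 + 97740 = 100211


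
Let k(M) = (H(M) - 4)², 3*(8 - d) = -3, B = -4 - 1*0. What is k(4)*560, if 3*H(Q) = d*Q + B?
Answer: 224000/9 ≈ 24889.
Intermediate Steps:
B = -4 (B = -4 + 0 = -4)
d = 9 (d = 8 - ⅓*(-3) = 8 + 1 = 9)
H(Q) = -4/3 + 3*Q (H(Q) = (9*Q - 4)/3 = (-4 + 9*Q)/3 = -4/3 + 3*Q)
k(M) = (-16/3 + 3*M)² (k(M) = ((-4/3 + 3*M) - 4)² = (-16/3 + 3*M)²)
k(4)*560 = ((-16 + 9*4)²/9)*560 = ((-16 + 36)²/9)*560 = ((⅑)*20²)*560 = ((⅑)*400)*560 = (400/9)*560 = 224000/9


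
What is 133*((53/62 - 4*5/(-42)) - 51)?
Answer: -1228711/186 ≈ -6606.0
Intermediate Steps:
133*((53/62 - 4*5/(-42)) - 51) = 133*((53*(1/62) - 20*(-1/42)) - 51) = 133*((53/62 + 10/21) - 51) = 133*(1733/1302 - 51) = 133*(-64669/1302) = -1228711/186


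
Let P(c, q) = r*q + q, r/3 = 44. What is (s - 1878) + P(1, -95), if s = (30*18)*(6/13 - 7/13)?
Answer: -189209/13 ≈ -14555.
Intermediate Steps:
r = 132 (r = 3*44 = 132)
P(c, q) = 133*q (P(c, q) = 132*q + q = 133*q)
s = -540/13 (s = 540*(6*(1/13) - 7*1/13) = 540*(6/13 - 7/13) = 540*(-1/13) = -540/13 ≈ -41.538)
(s - 1878) + P(1, -95) = (-540/13 - 1878) + 133*(-95) = -24954/13 - 12635 = -189209/13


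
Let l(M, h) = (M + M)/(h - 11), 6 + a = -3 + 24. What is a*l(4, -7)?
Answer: -20/3 ≈ -6.6667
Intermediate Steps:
a = 15 (a = -6 + (-3 + 24) = -6 + 21 = 15)
l(M, h) = 2*M/(-11 + h) (l(M, h) = (2*M)/(-11 + h) = 2*M/(-11 + h))
a*l(4, -7) = 15*(2*4/(-11 - 7)) = 15*(2*4/(-18)) = 15*(2*4*(-1/18)) = 15*(-4/9) = -20/3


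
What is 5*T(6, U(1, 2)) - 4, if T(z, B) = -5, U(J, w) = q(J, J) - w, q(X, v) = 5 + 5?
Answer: -29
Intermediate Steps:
q(X, v) = 10
U(J, w) = 10 - w
5*T(6, U(1, 2)) - 4 = 5*(-5) - 4 = -25 - 4 = -29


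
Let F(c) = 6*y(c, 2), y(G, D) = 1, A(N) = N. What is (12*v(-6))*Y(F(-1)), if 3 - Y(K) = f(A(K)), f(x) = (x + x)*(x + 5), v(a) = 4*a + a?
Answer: 46440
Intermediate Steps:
v(a) = 5*a
f(x) = 2*x*(5 + x) (f(x) = (2*x)*(5 + x) = 2*x*(5 + x))
F(c) = 6 (F(c) = 6*1 = 6)
Y(K) = 3 - 2*K*(5 + K)
(12*v(-6))*Y(F(-1)) = (12*(5*(-6)))*(3 - 2*6*(5 + 6)) = (12*(-30))*(3 - 2*6*11) = -360*(3 - 132) = -360*(-129) = 46440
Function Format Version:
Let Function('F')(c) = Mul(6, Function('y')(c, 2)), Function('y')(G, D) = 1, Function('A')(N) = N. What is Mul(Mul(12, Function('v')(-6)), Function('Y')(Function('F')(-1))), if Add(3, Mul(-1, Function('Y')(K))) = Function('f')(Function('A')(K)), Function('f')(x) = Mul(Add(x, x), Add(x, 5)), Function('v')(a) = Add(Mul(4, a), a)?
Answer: 46440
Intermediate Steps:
Function('v')(a) = Mul(5, a)
Function('f')(x) = Mul(2, x, Add(5, x)) (Function('f')(x) = Mul(Mul(2, x), Add(5, x)) = Mul(2, x, Add(5, x)))
Function('F')(c) = 6 (Function('F')(c) = Mul(6, 1) = 6)
Function('Y')(K) = Add(3, Mul(-2, K, Add(5, K))) (Function('Y')(K) = Add(3, Mul(-1, Mul(2, K, Add(5, K)))) = Add(3, Mul(-2, K, Add(5, K))))
Mul(Mul(12, Function('v')(-6)), Function('Y')(Function('F')(-1))) = Mul(Mul(12, Mul(5, -6)), Add(3, Mul(-2, 6, Add(5, 6)))) = Mul(Mul(12, -30), Add(3, Mul(-2, 6, 11))) = Mul(-360, Add(3, -132)) = Mul(-360, -129) = 46440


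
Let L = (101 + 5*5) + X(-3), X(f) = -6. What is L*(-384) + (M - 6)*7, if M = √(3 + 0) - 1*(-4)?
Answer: -46094 + 7*√3 ≈ -46082.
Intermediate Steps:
M = 4 + √3 (M = √3 + 4 = 4 + √3 ≈ 5.7320)
L = 120 (L = (101 + 5*5) - 6 = (101 + 25) - 6 = 126 - 6 = 120)
L*(-384) + (M - 6)*7 = 120*(-384) + ((4 + √3) - 6)*7 = -46080 + (-2 + √3)*7 = -46080 + (-14 + 7*√3) = -46094 + 7*√3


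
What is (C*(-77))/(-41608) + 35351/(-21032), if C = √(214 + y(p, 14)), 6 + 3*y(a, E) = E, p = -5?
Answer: -35351/21032 + 55*√78/17832 ≈ -1.6536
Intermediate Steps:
y(a, E) = -2 + E/3
C = 5*√78/3 (C = √(214 + (-2 + (⅓)*14)) = √(214 + (-2 + 14/3)) = √(214 + 8/3) = √(650/3) = 5*√78/3 ≈ 14.720)
(C*(-77))/(-41608) + 35351/(-21032) = ((5*√78/3)*(-77))/(-41608) + 35351/(-21032) = -385*√78/3*(-1/41608) + 35351*(-1/21032) = 55*√78/17832 - 35351/21032 = -35351/21032 + 55*√78/17832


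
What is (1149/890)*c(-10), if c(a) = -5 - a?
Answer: 1149/178 ≈ 6.4551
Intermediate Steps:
(1149/890)*c(-10) = (1149/890)*(-5 - 1*(-10)) = (1149*(1/890))*(-5 + 10) = (1149/890)*5 = 1149/178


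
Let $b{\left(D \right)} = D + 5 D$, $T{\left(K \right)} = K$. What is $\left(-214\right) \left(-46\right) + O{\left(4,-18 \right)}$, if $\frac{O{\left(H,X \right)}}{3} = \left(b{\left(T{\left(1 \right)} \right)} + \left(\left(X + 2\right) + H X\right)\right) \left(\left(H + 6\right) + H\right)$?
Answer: $6400$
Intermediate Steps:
$b{\left(D \right)} = 6 D$
$O{\left(H,X \right)} = 3 \left(6 + 2 H\right) \left(8 + X + H X\right)$ ($O{\left(H,X \right)} = 3 \left(6 \cdot 1 + \left(\left(X + 2\right) + H X\right)\right) \left(\left(H + 6\right) + H\right) = 3 \left(6 + \left(\left(2 + X\right) + H X\right)\right) \left(\left(6 + H\right) + H\right) = 3 \left(6 + \left(2 + X + H X\right)\right) \left(6 + 2 H\right) = 3 \left(8 + X + H X\right) \left(6 + 2 H\right) = 3 \left(6 + 2 H\right) \left(8 + X + H X\right)$)
$\left(-214\right) \left(-46\right) + O{\left(4,-18 \right)} = \left(-214\right) \left(-46\right) + \left(144 + 18 \left(-18\right) + 48 \cdot 4 + 6 \left(-18\right) 4^{2} + 24 \cdot 4 \left(-18\right)\right) = 9844 + \left(144 - 324 + 192 + 6 \left(-18\right) 16 - 1728\right) = 9844 - 3444 = 6400$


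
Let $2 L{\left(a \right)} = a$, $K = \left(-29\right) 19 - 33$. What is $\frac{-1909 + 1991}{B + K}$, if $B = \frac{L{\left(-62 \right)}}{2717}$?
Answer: $- \frac{222794}{1586759} \approx -0.14041$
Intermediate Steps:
$K = -584$ ($K = -551 - 33 = -584$)
$L{\left(a \right)} = \frac{a}{2}$
$B = - \frac{31}{2717}$ ($B = \frac{\frac{1}{2} \left(-62\right)}{2717} = \left(-31\right) \frac{1}{2717} = - \frac{31}{2717} \approx -0.01141$)
$\frac{-1909 + 1991}{B + K} = \frac{-1909 + 1991}{- \frac{31}{2717} - 584} = \frac{82}{- \frac{1586759}{2717}} = 82 \left(- \frac{2717}{1586759}\right) = - \frac{222794}{1586759}$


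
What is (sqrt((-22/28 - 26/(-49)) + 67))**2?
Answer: 6541/98 ≈ 66.745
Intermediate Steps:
(sqrt((-22/28 - 26/(-49)) + 67))**2 = (sqrt((-22*1/28 - 26*(-1/49)) + 67))**2 = (sqrt((-11/14 + 26/49) + 67))**2 = (sqrt(-25/98 + 67))**2 = (sqrt(6541/98))**2 = (sqrt(13082)/14)**2 = 6541/98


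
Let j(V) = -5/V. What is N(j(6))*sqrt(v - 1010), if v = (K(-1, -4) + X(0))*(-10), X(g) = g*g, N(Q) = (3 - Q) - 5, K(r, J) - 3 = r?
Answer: -7*I*sqrt(1030)/6 ≈ -37.443*I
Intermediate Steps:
K(r, J) = 3 + r
N(Q) = -2 - Q
X(g) = g**2
v = -20 (v = ((3 - 1) + 0**2)*(-10) = (2 + 0)*(-10) = 2*(-10) = -20)
N(j(6))*sqrt(v - 1010) = (-2 - (-5)/6)*sqrt(-20 - 1010) = (-2 - (-5)/6)*sqrt(-1030) = (-2 - 1*(-5/6))*(I*sqrt(1030)) = (-2 + 5/6)*(I*sqrt(1030)) = -7*I*sqrt(1030)/6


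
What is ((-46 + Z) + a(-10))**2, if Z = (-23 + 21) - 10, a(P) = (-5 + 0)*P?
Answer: 64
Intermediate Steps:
a(P) = -5*P
Z = -12 (Z = -2 - 10 = -12)
((-46 + Z) + a(-10))**2 = ((-46 - 12) - 5*(-10))**2 = (-58 + 50)**2 = (-8)**2 = 64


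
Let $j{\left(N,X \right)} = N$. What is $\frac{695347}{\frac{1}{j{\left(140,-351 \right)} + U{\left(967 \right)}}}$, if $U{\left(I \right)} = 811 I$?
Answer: $545414193819$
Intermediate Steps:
$\frac{695347}{\frac{1}{j{\left(140,-351 \right)} + U{\left(967 \right)}}} = \frac{695347}{\frac{1}{140 + 811 \cdot 967}} = \frac{695347}{\frac{1}{140 + 784237}} = \frac{695347}{\frac{1}{784377}} = 695347 \frac{1}{\frac{1}{784377}} = 695347 \cdot 784377 = 545414193819$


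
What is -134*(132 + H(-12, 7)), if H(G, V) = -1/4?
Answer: -35309/2 ≈ -17655.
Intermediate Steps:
H(G, V) = -¼ (H(G, V) = -1*¼ = -¼)
-134*(132 + H(-12, 7)) = -134*(132 - ¼) = -134*527/4 = -35309/2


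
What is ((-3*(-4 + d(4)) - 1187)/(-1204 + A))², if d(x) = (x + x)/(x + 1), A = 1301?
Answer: 34798201/235225 ≈ 147.94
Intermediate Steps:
d(x) = 2*x/(1 + x) (d(x) = (2*x)/(1 + x) = 2*x/(1 + x))
((-3*(-4 + d(4)) - 1187)/(-1204 + A))² = ((-3*(-4 + 2*4/(1 + 4)) - 1187)/(-1204 + 1301))² = ((-3*(-4 + 2*4/5) - 1187)/97)² = ((-3*(-4 + 2*4*(⅕)) - 1187)*(1/97))² = ((-3*(-4 + 8/5) - 1187)*(1/97))² = ((-3*(-12/5) - 1187)*(1/97))² = ((36/5 - 1187)*(1/97))² = (-5899/5*1/97)² = (-5899/485)² = 34798201/235225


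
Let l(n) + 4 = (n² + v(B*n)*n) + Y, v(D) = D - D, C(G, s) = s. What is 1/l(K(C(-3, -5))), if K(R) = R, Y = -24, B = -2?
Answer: -⅓ ≈ -0.33333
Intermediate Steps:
v(D) = 0
l(n) = -28 + n² (l(n) = -4 + ((n² + 0*n) - 24) = -4 + ((n² + 0) - 24) = -4 + (n² - 24) = -4 + (-24 + n²) = -28 + n²)
1/l(K(C(-3, -5))) = 1/(-28 + (-5)²) = 1/(-28 + 25) = 1/(-3) = -⅓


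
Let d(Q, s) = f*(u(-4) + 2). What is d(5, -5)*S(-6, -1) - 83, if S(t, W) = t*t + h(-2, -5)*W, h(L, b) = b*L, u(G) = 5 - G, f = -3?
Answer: -941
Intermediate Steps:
h(L, b) = L*b
d(Q, s) = -33 (d(Q, s) = -3*((5 - 1*(-4)) + 2) = -3*((5 + 4) + 2) = -3*(9 + 2) = -3*11 = -33)
S(t, W) = t² + 10*W (S(t, W) = t*t + (-2*(-5))*W = t² + 10*W)
d(5, -5)*S(-6, -1) - 83 = -33*((-6)² + 10*(-1)) - 83 = -33*(36 - 10) - 83 = -33*26 - 83 = -858 - 83 = -941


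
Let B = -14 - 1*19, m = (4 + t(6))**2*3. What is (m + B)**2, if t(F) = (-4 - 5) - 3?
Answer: 25281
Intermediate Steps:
t(F) = -12 (t(F) = -9 - 3 = -12)
m = 192 (m = (4 - 12)**2*3 = (-8)**2*3 = 64*3 = 192)
B = -33 (B = -14 - 19 = -33)
(m + B)**2 = (192 - 33)**2 = 159**2 = 25281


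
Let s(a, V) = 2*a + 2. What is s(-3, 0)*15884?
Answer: -63536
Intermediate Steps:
s(a, V) = 2 + 2*a
s(-3, 0)*15884 = (2 + 2*(-3))*15884 = (2 - 6)*15884 = -4*15884 = -63536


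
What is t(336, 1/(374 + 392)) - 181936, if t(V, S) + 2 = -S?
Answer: -139364509/766 ≈ -1.8194e+5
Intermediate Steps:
t(V, S) = -2 - S
t(336, 1/(374 + 392)) - 181936 = (-2 - 1/(374 + 392)) - 181936 = (-2 - 1/766) - 181936 = -1533/766 - 181936 = -139364509/766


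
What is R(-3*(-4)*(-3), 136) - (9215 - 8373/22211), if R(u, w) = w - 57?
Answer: -202911323/22211 ≈ -9135.6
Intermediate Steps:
R(u, w) = -57 + w
R(-3*(-4)*(-3), 136) - (9215 - 8373/22211) = (-57 + 136) - (9215 - 8373/22211) = 79 - (9215 - 8373/22211) = 79 - 1*204665992/22211 = 79 - 204665992/22211 = -202911323/22211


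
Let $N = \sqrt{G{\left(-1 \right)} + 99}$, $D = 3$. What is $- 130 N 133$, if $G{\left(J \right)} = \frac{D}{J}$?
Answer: $- 69160 \sqrt{6} \approx -1.6941 \cdot 10^{5}$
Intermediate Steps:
$G{\left(J \right)} = \frac{3}{J}$
$N = 4 \sqrt{6}$ ($N = \sqrt{\frac{3}{-1} + 99} = \sqrt{3 \left(-1\right) + 99} = \sqrt{-3 + 99} = \sqrt{96} = 4 \sqrt{6} \approx 9.798$)
$- 130 N 133 = - 130 \cdot 4 \sqrt{6} \cdot 133 = - 520 \sqrt{6} \cdot 133 = - 69160 \sqrt{6}$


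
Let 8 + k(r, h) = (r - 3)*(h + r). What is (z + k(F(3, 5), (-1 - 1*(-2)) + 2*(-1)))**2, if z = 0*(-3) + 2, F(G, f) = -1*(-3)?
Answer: 36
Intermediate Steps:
F(G, f) = 3
k(r, h) = -8 + (-3 + r)*(h + r) (k(r, h) = -8 + (r - 3)*(h + r) = -8 + (-3 + r)*(h + r))
z = 2 (z = 0 + 2 = 2)
(z + k(F(3, 5), (-1 - 1*(-2)) + 2*(-1)))**2 = (2 + (-8 + 3**2 - 3*((-1 - 1*(-2)) + 2*(-1)) - 3*3 + ((-1 - 1*(-2)) + 2*(-1))*3))**2 = (2 + (-8 + 9 - 3*((-1 + 2) - 2) - 9 + ((-1 + 2) - 2)*3))**2 = (2 + (-8 + 9 - 3*(1 - 2) - 9 + (1 - 2)*3))**2 = (2 + (-8 + 9 - 3*(-1) - 9 - 1*3))**2 = (2 + (-8 + 9 + 3 - 9 - 3))**2 = (2 - 8)**2 = (-6)**2 = 36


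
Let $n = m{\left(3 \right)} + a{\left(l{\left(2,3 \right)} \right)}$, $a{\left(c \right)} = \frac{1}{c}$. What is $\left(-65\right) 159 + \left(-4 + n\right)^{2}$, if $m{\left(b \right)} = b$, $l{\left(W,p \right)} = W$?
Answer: $- \frac{41339}{4} \approx -10335.0$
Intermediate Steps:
$n = \frac{7}{2}$ ($n = 3 + \frac{1}{2} = \frac{7}{2} \approx 3.5$)
$\left(-65\right) 159 + \left(-4 + n\right)^{2} = \left(-65\right) 159 + \left(-4 + \frac{7}{2}\right)^{2} = -10335 + \left(- \frac{1}{2}\right)^{2} = -10335 + \frac{1}{4} = - \frac{41339}{4}$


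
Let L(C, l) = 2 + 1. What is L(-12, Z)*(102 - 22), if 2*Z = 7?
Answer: 240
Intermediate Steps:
Z = 7/2 (Z = (½)*7 = 7/2 ≈ 3.5000)
L(C, l) = 3
L(-12, Z)*(102 - 22) = 3*(102 - 22) = 3*80 = 240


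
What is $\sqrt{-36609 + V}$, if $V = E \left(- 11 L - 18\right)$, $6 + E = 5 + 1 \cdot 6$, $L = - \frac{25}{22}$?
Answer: $\frac{i \sqrt{146546}}{2} \approx 191.41 i$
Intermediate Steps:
$L = - \frac{25}{22}$ ($L = \left(-25\right) \frac{1}{22} = - \frac{25}{22} \approx -1.1364$)
$E = 5$ ($E = -6 + \left(5 + 1 \cdot 6\right) = -6 + \left(5 + 6\right) = -6 + 11 = 5$)
$V = - \frac{55}{2}$ ($V = 5 \left(\left(-11\right) \left(- \frac{25}{22}\right) - 18\right) = 5 \left(\frac{25}{2} - 18\right) = 5 \left(- \frac{11}{2}\right) = - \frac{55}{2} \approx -27.5$)
$\sqrt{-36609 + V} = \sqrt{-36609 - \frac{55}{2}} = \sqrt{- \frac{73273}{2}} = \frac{i \sqrt{146546}}{2}$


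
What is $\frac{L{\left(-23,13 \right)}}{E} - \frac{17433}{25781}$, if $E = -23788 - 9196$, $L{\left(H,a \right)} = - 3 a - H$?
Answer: $- \frac{10260671}{15185009} \approx -0.67571$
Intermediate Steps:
$L{\left(H,a \right)} = - H - 3 a$
$E = -32984$
$\frac{L{\left(-23,13 \right)}}{E} - \frac{17433}{25781} = \frac{\left(-1\right) \left(-23\right) - 39}{-32984} - \frac{17433}{25781} = \left(23 - 39\right) \left(- \frac{1}{32984}\right) - \frac{17433}{25781} = \left(-16\right) \left(- \frac{1}{32984}\right) - \frac{17433}{25781} = \frac{2}{4123} - \frac{17433}{25781} = - \frac{10260671}{15185009}$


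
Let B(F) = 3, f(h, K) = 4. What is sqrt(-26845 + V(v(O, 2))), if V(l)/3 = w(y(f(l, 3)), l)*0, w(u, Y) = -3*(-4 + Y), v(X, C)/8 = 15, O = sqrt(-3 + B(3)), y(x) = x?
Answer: I*sqrt(26845) ≈ 163.84*I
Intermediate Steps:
O = 0 (O = sqrt(-3 + 3) = sqrt(0) = 0)
v(X, C) = 120 (v(X, C) = 8*15 = 120)
w(u, Y) = 12 - 3*Y
V(l) = 0 (V(l) = 3*((12 - 3*l)*0) = 3*0 = 0)
sqrt(-26845 + V(v(O, 2))) = sqrt(-26845 + 0) = sqrt(-26845) = I*sqrt(26845)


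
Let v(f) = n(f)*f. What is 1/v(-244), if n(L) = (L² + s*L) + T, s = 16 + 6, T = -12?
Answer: -1/13214064 ≈ -7.5677e-8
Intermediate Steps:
s = 22
n(L) = -12 + L² + 22*L (n(L) = (L² + 22*L) - 12 = -12 + L² + 22*L)
v(f) = f*(-12 + f² + 22*f) (v(f) = (-12 + f² + 22*f)*f = f*(-12 + f² + 22*f))
1/v(-244) = 1/(-244*(-12 + (-244)² + 22*(-244))) = 1/(-244*(-12 + 59536 - 5368)) = 1/(-244*54156) = 1/(-13214064) = -1/13214064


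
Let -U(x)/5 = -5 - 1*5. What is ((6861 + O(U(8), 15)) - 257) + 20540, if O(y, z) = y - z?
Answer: 27179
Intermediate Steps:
U(x) = 50 (U(x) = -5*(-5 - 1*5) = -5*(-5 - 5) = -5*(-10) = 50)
((6861 + O(U(8), 15)) - 257) + 20540 = ((6861 + (50 - 1*15)) - 257) + 20540 = ((6861 + (50 - 15)) - 257) + 20540 = ((6861 + 35) - 257) + 20540 = (6896 - 257) + 20540 = 6639 + 20540 = 27179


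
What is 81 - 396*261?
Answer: -103275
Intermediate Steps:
81 - 396*261 = 81 - 103356 = -103275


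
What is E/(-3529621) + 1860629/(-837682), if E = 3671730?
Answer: -9643057321469/2956699978522 ≈ -3.2614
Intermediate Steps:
E/(-3529621) + 1860629/(-837682) = 3671730/(-3529621) + 1860629/(-837682) = 3671730*(-1/3529621) + 1860629*(-1/837682) = -3671730/3529621 - 1860629/837682 = -9643057321469/2956699978522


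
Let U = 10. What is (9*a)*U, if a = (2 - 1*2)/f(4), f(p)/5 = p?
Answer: 0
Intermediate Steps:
f(p) = 5*p
a = 0 (a = (2 - 1*2)/((5*4)) = (2 - 2)/20 = 0*(1/20) = 0)
(9*a)*U = (9*0)*10 = 0*10 = 0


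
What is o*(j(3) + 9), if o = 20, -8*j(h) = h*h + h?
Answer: 150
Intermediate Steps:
j(h) = -h/8 - h²/8 (j(h) = -(h*h + h)/8 = -(h² + h)/8 = -(h + h²)/8 = -h/8 - h²/8)
o*(j(3) + 9) = 20*(-⅛*3*(1 + 3) + 9) = 20*(-⅛*3*4 + 9) = 20*(-3/2 + 9) = 20*(15/2) = 150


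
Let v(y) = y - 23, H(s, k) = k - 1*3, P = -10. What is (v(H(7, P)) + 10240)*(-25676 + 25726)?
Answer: 510200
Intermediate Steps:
H(s, k) = -3 + k (H(s, k) = k - 3 = -3 + k)
v(y) = -23 + y
(v(H(7, P)) + 10240)*(-25676 + 25726) = ((-23 + (-3 - 10)) + 10240)*(-25676 + 25726) = ((-23 - 13) + 10240)*50 = (-36 + 10240)*50 = 10204*50 = 510200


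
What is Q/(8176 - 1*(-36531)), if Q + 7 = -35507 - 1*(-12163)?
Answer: -1229/2353 ≈ -0.52231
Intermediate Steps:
Q = -23351 (Q = -7 + (-35507 - 1*(-12163)) = -7 + (-35507 + 12163) = -7 - 23344 = -23351)
Q/(8176 - 1*(-36531)) = -23351/(8176 - 1*(-36531)) = -23351/(8176 + 36531) = -23351/44707 = -23351*1/44707 = -1229/2353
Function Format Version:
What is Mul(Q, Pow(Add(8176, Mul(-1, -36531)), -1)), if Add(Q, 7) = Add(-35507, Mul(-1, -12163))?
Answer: Rational(-1229, 2353) ≈ -0.52231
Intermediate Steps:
Q = -23351 (Q = Add(-7, Add(-35507, Mul(-1, -12163))) = Add(-7, Add(-35507, 12163)) = Add(-7, -23344) = -23351)
Mul(Q, Pow(Add(8176, Mul(-1, -36531)), -1)) = Mul(-23351, Pow(Add(8176, Mul(-1, -36531)), -1)) = Mul(-23351, Pow(Add(8176, 36531), -1)) = Mul(-23351, Pow(44707, -1)) = Mul(-23351, Rational(1, 44707)) = Rational(-1229, 2353)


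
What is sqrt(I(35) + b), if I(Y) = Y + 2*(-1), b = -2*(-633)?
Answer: sqrt(1299) ≈ 36.042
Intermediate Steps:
b = 1266
I(Y) = -2 + Y (I(Y) = Y - 2 = -2 + Y)
sqrt(I(35) + b) = sqrt((-2 + 35) + 1266) = sqrt(33 + 1266) = sqrt(1299)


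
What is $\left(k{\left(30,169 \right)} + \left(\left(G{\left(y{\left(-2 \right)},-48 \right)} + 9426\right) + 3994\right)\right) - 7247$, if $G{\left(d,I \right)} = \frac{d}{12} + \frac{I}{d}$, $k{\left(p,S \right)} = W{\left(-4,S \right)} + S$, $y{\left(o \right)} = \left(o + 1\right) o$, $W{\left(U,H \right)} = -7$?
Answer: $\frac{37867}{6} \approx 6311.2$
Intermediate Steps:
$y{\left(o \right)} = o \left(1 + o\right)$ ($y{\left(o \right)} = \left(1 + o\right) o = o \left(1 + o\right)$)
$k{\left(p,S \right)} = -7 + S$
$G{\left(d,I \right)} = \frac{d}{12} + \frac{I}{d}$ ($G{\left(d,I \right)} = d \frac{1}{12} + \frac{I}{d} = \frac{d}{12} + \frac{I}{d}$)
$\left(k{\left(30,169 \right)} + \left(\left(G{\left(y{\left(-2 \right)},-48 \right)} + 9426\right) + 3994\right)\right) - 7247 = \left(\left(-7 + 169\right) - \left(-13420 + 48 \left(- \frac{1}{2}\right) \frac{1}{1 - 2} - - \frac{1 - 2}{6}\right)\right) - 7247 = \left(162 + \left(\left(\left(\frac{\left(-2\right) \left(-1\right)}{12} - \frac{48}{\left(-2\right) \left(-1\right)}\right) + 9426\right) + 3994\right)\right) - 7247 = \left(162 + \left(\left(\left(\frac{1}{12} \cdot 2 - \frac{48}{2}\right) + 9426\right) + 3994\right)\right) - 7247 = \left(162 + \left(\left(\left(\frac{1}{6} - 24\right) + 9426\right) + 3994\right)\right) - 7247 = \left(162 + \left(\left(- \frac{143}{6} + 9426\right) + 3994\right)\right) - 7247 = \left(162 + \left(\frac{56413}{6} + 3994\right)\right) - 7247 = \left(162 + \frac{80377}{6}\right) - 7247 = \frac{81349}{6} - 7247 = \frac{37867}{6}$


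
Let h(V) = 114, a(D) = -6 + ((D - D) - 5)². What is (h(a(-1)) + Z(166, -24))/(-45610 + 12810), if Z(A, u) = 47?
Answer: -161/32800 ≈ -0.0049085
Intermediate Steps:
a(D) = 19 (a(D) = -6 + (0 - 5)² = -6 + (-5)² = -6 + 25 = 19)
(h(a(-1)) + Z(166, -24))/(-45610 + 12810) = (114 + 47)/(-45610 + 12810) = 161/(-32800) = 161*(-1/32800) = -161/32800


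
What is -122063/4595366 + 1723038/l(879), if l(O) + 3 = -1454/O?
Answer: -6959913921996865/18799642306 ≈ -3.7022e+5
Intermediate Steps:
l(O) = -3 - 1454/O
-122063/4595366 + 1723038/l(879) = -122063/4595366 + 1723038/(-3 - 1454/879) = -122063/4595366 + 1723038/(-4091/879) = -122063/4595366 + 1723038*(-879/4091) = -122063/4595366 - 1514550402/4091 = -6959913921996865/18799642306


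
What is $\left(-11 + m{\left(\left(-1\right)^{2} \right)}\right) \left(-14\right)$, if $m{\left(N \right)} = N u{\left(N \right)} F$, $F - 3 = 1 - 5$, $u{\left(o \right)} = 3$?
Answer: $196$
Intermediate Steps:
$F = -1$ ($F = 3 + \left(1 - 5\right) = 3 - 4 = -1$)
$m{\left(N \right)} = - 3 N$ ($m{\left(N \right)} = N 3 \left(-1\right) = 3 N \left(-1\right) = - 3 N$)
$\left(-11 + m{\left(\left(-1\right)^{2} \right)}\right) \left(-14\right) = \left(-11 - 3 \left(-1\right)^{2}\right) \left(-14\right) = \left(-11 - 3\right) \left(-14\right) = \left(-14\right) \left(-14\right) = 196$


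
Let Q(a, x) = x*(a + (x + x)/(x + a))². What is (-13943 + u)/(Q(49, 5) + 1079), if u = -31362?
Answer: -33027345/9604511 ≈ -3.4387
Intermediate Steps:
Q(a, x) = x*(a + 2*x/(a + x))² (Q(a, x) = x*(a + (2*x)/(a + x))² = x*(a + 2*x/(a + x))²)
(-13943 + u)/(Q(49, 5) + 1079) = (-13943 - 31362)/(5*(49² + 2*5 + 49*5)²/(49 + 5)² + 1079) = -45305/(5*(2401 + 10 + 245)²/54² + 1079) = -45305/(5*(1/2916)*2656² + 1079) = -45305/(5*(1/2916)*7054336 + 1079) = -45305/(8817920/729 + 1079) = -45305/9604511/729 = -45305*729/9604511 = -33027345/9604511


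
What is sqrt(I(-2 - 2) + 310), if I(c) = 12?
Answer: sqrt(322) ≈ 17.944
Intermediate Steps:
sqrt(I(-2 - 2) + 310) = sqrt(12 + 310) = sqrt(322)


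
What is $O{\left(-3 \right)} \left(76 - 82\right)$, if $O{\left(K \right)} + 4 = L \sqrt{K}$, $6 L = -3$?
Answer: $24 + 3 i \sqrt{3} \approx 24.0 + 5.1962 i$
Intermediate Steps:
$L = - \frac{1}{2}$ ($L = \frac{1}{6} \left(-3\right) = - \frac{1}{2} \approx -0.5$)
$O{\left(K \right)} = -4 - \frac{\sqrt{K}}{2}$
$O{\left(-3 \right)} \left(76 - 82\right) = \left(-4 - \frac{\sqrt{-3}}{2}\right) \left(76 - 82\right) = \left(-4 - \frac{i \sqrt{3}}{2}\right) \left(-6\right) = 24 + 3 i \sqrt{3}$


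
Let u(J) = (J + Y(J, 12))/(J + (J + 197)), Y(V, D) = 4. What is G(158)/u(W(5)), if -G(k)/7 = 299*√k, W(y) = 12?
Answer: -462553*√158/16 ≈ -3.6339e+5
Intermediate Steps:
G(k) = -2093*√k
u(J) = (4 + J)/(197 + 2*J) (u(J) = (J + 4)/(J + (J + 197)) = (4 + J)/(J + (197 + J)) = (4 + J)/(197 + 2*J))
G(158)/u(W(5)) = (-2093*√158)/(((4 + 12)/(197 + 2*12))) = (-2093*√158)/((16/(197 + 24))) = (-2093*√158)/((16/221)) = (-2093*√158)/(((1/221)*16)) = (-2093*√158)/(16/221) = -2093*√158*(221/16) = -462553*√158/16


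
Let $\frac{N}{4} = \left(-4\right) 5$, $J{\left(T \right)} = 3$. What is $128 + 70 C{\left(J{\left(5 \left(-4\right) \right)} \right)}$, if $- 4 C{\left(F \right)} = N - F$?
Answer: $\frac{3161}{2} \approx 1580.5$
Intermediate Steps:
$N = -80$ ($N = 4 \left(\left(-4\right) 5\right) = 4 \left(-20\right) = -80$)
$C{\left(F \right)} = 20 + \frac{F}{4}$ ($C{\left(F \right)} = - \frac{-80 - F}{4} = 20 + \frac{F}{4}$)
$128 + 70 C{\left(J{\left(5 \left(-4\right) \right)} \right)} = 128 + 70 \left(20 + \frac{1}{4} \cdot 3\right) = 128 + 70 \left(20 + \frac{3}{4}\right) = 128 + 70 \cdot \frac{83}{4} = 128 + \frac{2905}{2} = \frac{3161}{2}$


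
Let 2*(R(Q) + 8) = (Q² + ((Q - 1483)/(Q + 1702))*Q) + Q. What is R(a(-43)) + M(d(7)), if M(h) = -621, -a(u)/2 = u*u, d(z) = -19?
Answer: 13633327835/1996 ≈ 6.8303e+6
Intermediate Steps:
a(u) = -2*u² (a(u) = -2*u*u = -2*u²)
R(Q) = -8 + Q/2 + Q²/2 + Q*(-1483 + Q)/(2*(1702 + Q)) (R(Q) = -8 + ((Q² + ((Q - 1483)/(Q + 1702))*Q) + Q)/2 = -8 + ((Q² + ((-1483 + Q)/(1702 + Q))*Q) + Q)/2 = -8 + ((Q² + Q*(-1483 + Q)/(1702 + Q)) + Q)/2 = -8 + (Q + Q² + Q*(-1483 + Q)/(1702 + Q))/2 = -8 + (Q/2 + Q²/2 + Q*(-1483 + Q)/(2*(1702 + Q))) = -8 + Q/2 + Q²/2 + Q*(-1483 + Q)/(2*(1702 + Q)))
R(a(-43)) + M(d(7)) = (-27232 + (-2*(-43)²)³ + 203*(-2*(-43)²) + 1704*(-2*(-43)²)²)/(2*(1702 - 2*(-43)²)) - 621 = (-27232 + (-2*1849)³ + 203*(-2*1849) + 1704*(-2*1849)²)/(2*(1702 - 2*1849)) - 621 = (-27232 + (-3698)³ + 203*(-3698) + 1704*(-3698)²)/(2*(1702 - 3698)) - 621 = (½)*(-27232 - 50570904392 - 750694 + 1704*13675204)/(-1996) - 621 = (½)*(-1/1996)*(-27232 - 50570904392 - 750694 + 23302547616) - 621 = (½)*(-1/1996)*(-27269134702) - 621 = 13634567351/1996 - 621 = 13633327835/1996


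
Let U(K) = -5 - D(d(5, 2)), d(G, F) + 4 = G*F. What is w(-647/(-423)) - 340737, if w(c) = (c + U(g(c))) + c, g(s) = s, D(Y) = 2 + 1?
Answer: -144133841/423 ≈ -3.4074e+5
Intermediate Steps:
d(G, F) = -4 + F*G (d(G, F) = -4 + G*F = -4 + F*G)
D(Y) = 3
U(K) = -8 (U(K) = -5 - 1*3 = -5 - 3 = -8)
w(c) = -8 + 2*c (w(c) = (c - 8) + c = (-8 + c) + c = -8 + 2*c)
w(-647/(-423)) - 340737 = (-8 + 2*(-647/(-423))) - 340737 = (-8 + 2*(-647*(-1/423))) - 340737 = (-8 + 2*(647/423)) - 340737 = (-8 + 1294/423) - 340737 = -2090/423 - 340737 = -144133841/423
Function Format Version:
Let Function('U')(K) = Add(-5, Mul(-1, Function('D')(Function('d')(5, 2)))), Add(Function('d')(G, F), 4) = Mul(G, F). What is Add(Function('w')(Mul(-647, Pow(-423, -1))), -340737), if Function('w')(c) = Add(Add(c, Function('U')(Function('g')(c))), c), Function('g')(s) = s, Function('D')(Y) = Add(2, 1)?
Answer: Rational(-144133841, 423) ≈ -3.4074e+5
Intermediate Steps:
Function('d')(G, F) = Add(-4, Mul(F, G)) (Function('d')(G, F) = Add(-4, Mul(G, F)) = Add(-4, Mul(F, G)))
Function('D')(Y) = 3
Function('U')(K) = -8 (Function('U')(K) = Add(-5, Mul(-1, 3)) = Add(-5, -3) = -8)
Function('w')(c) = Add(-8, Mul(2, c)) (Function('w')(c) = Add(Add(c, -8), c) = Add(Add(-8, c), c) = Add(-8, Mul(2, c)))
Add(Function('w')(Mul(-647, Pow(-423, -1))), -340737) = Add(Add(-8, Mul(2, Mul(-647, Pow(-423, -1)))), -340737) = Add(Add(-8, Mul(2, Mul(-647, Rational(-1, 423)))), -340737) = Add(Add(-8, Mul(2, Rational(647, 423))), -340737) = Add(Add(-8, Rational(1294, 423)), -340737) = Add(Rational(-2090, 423), -340737) = Rational(-144133841, 423)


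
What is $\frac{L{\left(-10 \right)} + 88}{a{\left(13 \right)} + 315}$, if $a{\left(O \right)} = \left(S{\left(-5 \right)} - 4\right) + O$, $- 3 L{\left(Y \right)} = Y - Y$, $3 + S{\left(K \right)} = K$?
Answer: $\frac{22}{79} \approx 0.27848$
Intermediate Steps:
$S{\left(K \right)} = -3 + K$
$L{\left(Y \right)} = 0$ ($L{\left(Y \right)} = - \frac{Y - Y}{3} = \left(- \frac{1}{3}\right) 0 = 0$)
$a{\left(O \right)} = -12 + O$ ($a{\left(O \right)} = \left(\left(-3 - 5\right) - 4\right) + O = \left(-8 - 4\right) + O = -12 + O$)
$\frac{L{\left(-10 \right)} + 88}{a{\left(13 \right)} + 315} = \frac{0 + 88}{\left(-12 + 13\right) + 315} = \frac{88}{1 + 315} = \frac{88}{316} = 88 \cdot \frac{1}{316} = \frac{22}{79}$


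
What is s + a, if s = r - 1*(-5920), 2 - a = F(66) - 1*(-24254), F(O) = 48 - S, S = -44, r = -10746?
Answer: -29170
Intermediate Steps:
F(O) = 92 (F(O) = 48 - 1*(-44) = 48 + 44 = 92)
a = -24344 (a = 2 - (92 - 1*(-24254)) = 2 - (92 + 24254) = 2 - 1*24346 = 2 - 24346 = -24344)
s = -4826 (s = -10746 - 1*(-5920) = -10746 + 5920 = -4826)
s + a = -4826 - 24344 = -29170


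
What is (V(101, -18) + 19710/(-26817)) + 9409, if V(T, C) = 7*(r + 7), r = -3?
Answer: 84350773/8939 ≈ 9436.3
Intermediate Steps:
V(T, C) = 28 (V(T, C) = 7*(-3 + 7) = 7*4 = 28)
(V(101, -18) + 19710/(-26817)) + 9409 = (28 + 19710/(-26817)) + 9409 = (28 + 19710*(-1/26817)) + 9409 = (28 - 6570/8939) + 9409 = 243722/8939 + 9409 = 84350773/8939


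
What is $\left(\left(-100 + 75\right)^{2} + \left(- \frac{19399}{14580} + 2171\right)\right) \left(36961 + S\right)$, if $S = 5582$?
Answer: $\frac{192607670287}{1620} \approx 1.1889 \cdot 10^{8}$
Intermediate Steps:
$\left(\left(-100 + 75\right)^{2} + \left(- \frac{19399}{14580} + 2171\right)\right) \left(36961 + S\right) = \left(\left(-100 + 75\right)^{2} + \left(- \frac{19399}{14580} + 2171\right)\right) \left(36961 + 5582\right) = \left(\left(-25\right)^{2} + \left(\left(-19399\right) \frac{1}{14580} + 2171\right)\right) 42543 = \left(625 + \left(- \frac{19399}{14580} + 2171\right)\right) 42543 = \left(625 + \frac{31633781}{14580}\right) 42543 = \frac{40746281}{14580} \cdot 42543 = \frac{192607670287}{1620}$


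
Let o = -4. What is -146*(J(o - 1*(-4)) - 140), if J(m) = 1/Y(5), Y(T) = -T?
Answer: 102346/5 ≈ 20469.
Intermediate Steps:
J(m) = -⅕ (J(m) = 1/(-1*5) = 1/(-5) = -⅕)
-146*(J(o - 1*(-4)) - 140) = -146*(-⅕ - 140) = -146*(-701/5) = 102346/5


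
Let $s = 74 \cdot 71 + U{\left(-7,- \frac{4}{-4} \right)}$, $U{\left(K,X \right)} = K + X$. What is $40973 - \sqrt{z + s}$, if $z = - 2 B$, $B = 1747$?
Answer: $40973 - \sqrt{1754} \approx 40931.0$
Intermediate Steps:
$s = 5248$ ($s = 74 \cdot 71 - \left(7 + \frac{4}{-4}\right) = 5254 - 6 = 5248$)
$z = -3494$ ($z = \left(-2\right) 1747 = -3494$)
$40973 - \sqrt{z + s} = 40973 - \sqrt{-3494 + 5248} = 40973 - \sqrt{1754}$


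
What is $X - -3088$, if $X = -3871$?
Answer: $-783$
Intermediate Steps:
$X - -3088 = -3871 - -3088 = -3871 + 3088 = -783$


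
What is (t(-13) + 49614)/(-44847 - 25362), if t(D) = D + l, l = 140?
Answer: -49741/70209 ≈ -0.70847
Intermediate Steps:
t(D) = 140 + D (t(D) = D + 140 = 140 + D)
(t(-13) + 49614)/(-44847 - 25362) = ((140 - 13) + 49614)/(-44847 - 25362) = (127 + 49614)/(-70209) = 49741*(-1/70209) = -49741/70209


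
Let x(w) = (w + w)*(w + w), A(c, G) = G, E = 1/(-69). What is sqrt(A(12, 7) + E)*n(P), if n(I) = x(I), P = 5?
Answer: 100*sqrt(33258)/69 ≈ 264.30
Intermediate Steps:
E = -1/69 ≈ -0.014493
x(w) = 4*w**2 (x(w) = (2*w)*(2*w) = 4*w**2)
n(I) = 4*I**2
sqrt(A(12, 7) + E)*n(P) = sqrt(7 - 1/69)*(4*5**2) = sqrt(482/69)*(4*25) = (sqrt(33258)/69)*100 = 100*sqrt(33258)/69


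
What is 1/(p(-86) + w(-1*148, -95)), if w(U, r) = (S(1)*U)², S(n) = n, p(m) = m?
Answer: 1/21818 ≈ 4.5834e-5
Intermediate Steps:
w(U, r) = U² (w(U, r) = (1*U)² = U²)
1/(p(-86) + w(-1*148, -95)) = 1/(-86 + (-1*148)²) = 1/(-86 + (-148)²) = 1/(-86 + 21904) = 1/21818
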